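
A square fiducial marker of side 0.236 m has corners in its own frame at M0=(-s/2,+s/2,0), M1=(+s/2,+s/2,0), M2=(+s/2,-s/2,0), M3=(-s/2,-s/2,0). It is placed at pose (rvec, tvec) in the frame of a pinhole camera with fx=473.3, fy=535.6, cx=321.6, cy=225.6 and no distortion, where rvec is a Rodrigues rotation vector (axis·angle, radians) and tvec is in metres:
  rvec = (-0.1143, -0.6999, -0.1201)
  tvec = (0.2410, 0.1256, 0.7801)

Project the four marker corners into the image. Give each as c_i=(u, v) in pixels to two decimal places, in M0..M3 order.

Intrinsics K: fx=473.3, fy=535.6, cx=321.6, cy=225.6
Marker side s = 0.236 m; corners in marker frame (Z=0):
  M0 = (-0.1180, +0.1180, 0)
  M1 = (+0.1180, +0.1180, 0)
  M2 = (+0.1180, -0.1180, 0)
  M3 = (-0.1180, -0.1180, 0)
rvec = (-0.1143, -0.6999, -0.1201), |rvec| = θ = 0.71927 rad = 41.211°
Rodrigues: sinθ=0.65884, 1−cosθ=0.24771; R = I + sinθ·[k]× + (1−cosθ)·[k]×²:
    [+0.75854 +0.14831 -0.63452]
    [-0.07170 +0.98684 +0.14494]
    [+0.64767 -0.06445 +0.75919]
t = (0.2410, 0.1256, 0.7801) m
M0: Pc = R·M0+t = (+0.16899, +0.25051, +0.69607); u = 473.3·(+0.16899)/0.69607 + 321.6 = 436.5084, v = 535.6·(+0.25051)/0.69607 + 225.6 = 418.3565
M1: Pc = R·M1+t = (+0.34801, +0.23359, +0.84892); u = 473.3·(+0.34801)/0.84892 + 321.6 = 515.6262, v = 535.6·(+0.23359)/0.84892 + 225.6 = 372.9738
M2: Pc = R·M2+t = (+0.31301, +0.00069, +0.86413); u = 473.3·(+0.31301)/0.86413 + 321.6 = 493.0399, v = 535.6·(+0.00069)/0.86413 + 225.6 = 226.0289
M3: Pc = R·M3+t = (+0.13399, +0.01761, +0.71128); u = 473.3·(+0.13399)/0.71128 + 321.6 = 410.7603, v = 535.6·(+0.01761)/0.71128 + 225.6 = 238.8637

c0=(436.51, 418.36) c1=(515.63, 372.97) c2=(493.04, 226.03) c3=(410.76, 238.86)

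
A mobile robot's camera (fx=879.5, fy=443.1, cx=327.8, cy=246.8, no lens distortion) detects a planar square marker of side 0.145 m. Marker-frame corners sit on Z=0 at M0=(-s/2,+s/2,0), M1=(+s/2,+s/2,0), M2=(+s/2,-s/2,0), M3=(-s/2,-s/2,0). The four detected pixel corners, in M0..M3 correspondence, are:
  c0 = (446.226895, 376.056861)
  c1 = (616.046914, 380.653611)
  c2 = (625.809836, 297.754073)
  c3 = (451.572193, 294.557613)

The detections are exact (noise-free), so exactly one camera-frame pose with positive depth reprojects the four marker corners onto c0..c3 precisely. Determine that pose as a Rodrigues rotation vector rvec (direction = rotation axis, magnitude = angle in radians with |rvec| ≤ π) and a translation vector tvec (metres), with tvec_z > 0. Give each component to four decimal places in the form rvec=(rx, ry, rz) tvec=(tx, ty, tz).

Intrinsics K: fx=879.5, fy=443.1, cx=327.8, cy=246.8
Marker side s = 0.145 m; corners in marker frame (Z=0):
  M0 = (-0.0725, +0.0725, 0)
  M1 = (+0.0725, +0.0725, 0)
  M2 = (+0.0725, -0.0725, 0)
  M3 = (-0.0725, -0.0725, 0)
Detected image corners:
  c0 = (446.226895, 376.056861) px
  c1 = (616.046914, 380.653611) px
  c2 = (625.809836, 297.754073) px
  c3 = (451.572193, 294.557613) px
Planar DLT: solve 8×8 A·h = b for H (H[2,2]=1):
  H  [+1119.02112 +39.82423 +534.08361]
  H  [-15.43235 +624.71613 +337.74907]
  H  [-0.12562 +0.17158 +1.00000]
B = K⁻¹H; ‖b₁‖=1.325591, ‖b₂‖=1.325591; λ = 2/(‖b₁‖+‖b₂‖) = 0.754381, sign → tz>0 ⇒ λ=+0.754381
r₁ = λ·B[:,0] = (+0.99515,+0.02651,-0.09476); r₂ = λ·B[:,1] = (-0.01408,+0.99149,+0.12944)
r₃ = r₁×r₂ = (+0.09739,-0.12748,+0.98705); SVD([r₁ r₂ r₃]) → R = UVᵀ:
  R  [+0.99515 -0.01408 +0.09739]
  R  [+0.02651 +0.99149 -0.12748]
  R  [-0.09476 +0.12944 +0.98705]
t = (+0.17694, +0.15484, +0.75438) m
tr R = 2.973683; θ = arccos((tr R − 1)/2) = 0.162405 rad = 9.305°
axis k = ((R−Rᵀ)₃₂, (R−Rᵀ)₁₃, (R−Rᵀ)₂₁) / (2 sinθ) = (+0.794465, +0.594196, +0.125528)
rvec = θ·k = (+0.129025, +0.096500, +0.020386)

rvec=(0.1290, 0.0965, 0.0204) tvec=(0.1769, 0.1548, 0.7544)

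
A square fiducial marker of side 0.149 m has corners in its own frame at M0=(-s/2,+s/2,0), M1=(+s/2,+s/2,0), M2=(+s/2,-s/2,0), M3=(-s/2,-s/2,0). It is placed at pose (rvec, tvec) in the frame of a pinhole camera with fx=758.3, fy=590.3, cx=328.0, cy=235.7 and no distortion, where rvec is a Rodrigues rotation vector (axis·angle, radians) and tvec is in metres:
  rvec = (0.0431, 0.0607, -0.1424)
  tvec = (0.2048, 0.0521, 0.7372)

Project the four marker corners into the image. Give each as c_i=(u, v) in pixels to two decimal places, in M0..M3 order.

Intrinsics K: fx=758.3, fy=590.3, cx=328.0, cy=235.7
Marker side s = 0.149 m; corners in marker frame (Z=0):
  M0 = (-0.0745, +0.0745, 0)
  M1 = (+0.0745, +0.0745, 0)
  M2 = (+0.0745, -0.0745, 0)
  M3 = (-0.0745, -0.0745, 0)
rvec = (0.0431, 0.0607, -0.1424), |rvec| = θ = 0.16069 rad = 9.207°
Rodrigues: sinθ=0.16000, 1−cosθ=0.01288; R = I + sinθ·[k]× + (1−cosθ)·[k]×²:
    [+0.98804 +0.14309 +0.05738]
    [-0.14048 +0.98896 -0.04723]
    [-0.06350 +0.03860 +0.99723]
t = (0.2048, 0.0521, 0.7372) m
M0: Pc = R·M0+t = (+0.14185, +0.13624, +0.74481); u = 758.3·(+0.14185)/0.74481 + 328.0 = 472.4210, v = 590.3·(+0.13624)/0.74481 + 235.7 = 343.6802
M1: Pc = R·M1+t = (+0.28907, +0.11531, +0.73535); u = 758.3·(+0.28907)/0.73535 + 328.0 = 626.0936, v = 590.3·(+0.11531)/0.73535 + 235.7 = 328.2664
M2: Pc = R·M2+t = (+0.26775, -0.03204, +0.72959); u = 758.3·(+0.26775)/0.72959 + 328.0 = 606.2838, v = 590.3·(-0.03204)/0.72959 + 235.7 = 209.7745
M3: Pc = R·M3+t = (+0.12053, -0.01111, +0.73905); u = 758.3·(+0.12053)/0.73905 + 328.0 = 451.6688, v = 590.3·(-0.01111)/0.73905 + 235.7 = 226.8252

c0=(472.42, 343.68) c1=(626.09, 328.27) c2=(606.28, 209.77) c3=(451.67, 226.83)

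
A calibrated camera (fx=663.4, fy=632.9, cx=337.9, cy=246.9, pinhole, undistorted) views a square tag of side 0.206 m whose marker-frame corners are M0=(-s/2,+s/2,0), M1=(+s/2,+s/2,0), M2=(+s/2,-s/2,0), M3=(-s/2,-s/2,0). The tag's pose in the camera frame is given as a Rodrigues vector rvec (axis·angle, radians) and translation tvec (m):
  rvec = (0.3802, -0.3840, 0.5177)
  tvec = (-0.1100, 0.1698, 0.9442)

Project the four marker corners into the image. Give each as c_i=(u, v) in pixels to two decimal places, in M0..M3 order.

c0=(159.75, 391.51) c1=(283.64, 430.00) c2=(357.34, 331.19) c3=(233.82, 280.09)

Intrinsics K: fx=663.4, fy=632.9, cx=337.9, cy=246.9
Marker side s = 0.206 m; corners in marker frame (Z=0):
  M0 = (-0.1030, +0.1030, 0)
  M1 = (+0.1030, +0.1030, 0)
  M2 = (+0.1030, -0.1030, 0)
  M3 = (-0.1030, -0.1030, 0)
rvec = (0.3802, -0.3840, 0.5177), |rvec| = θ = 0.74835 rad = 42.877°
Rodrigues: sinθ=0.68043, 1−cosθ=0.26718; R = I + sinθ·[k]× + (1−cosθ)·[k]×²:
    [+0.80178 -0.54037 -0.25524]
    [+0.40106 +0.80317 -0.44054]
    [+0.44306 +0.25085 +0.86068]
t = (-0.1100, 0.1698, 0.9442) m
M0: Pc = R·M0+t = (-0.24824, +0.21122, +0.92440); u = 663.4·(-0.24824)/0.92440 + 337.9 = 159.7489, v = 632.9·(+0.21122)/0.92440 + 246.9 = 391.5115
M1: Pc = R·M1+t = (-0.08307, +0.29384, +1.01567); u = 663.4·(-0.08307)/1.01567 + 337.9 = 283.6387, v = 632.9·(+0.29384)/1.01567 + 246.9 = 429.9988
M2: Pc = R·M2+t = (+0.02824, +0.12838, +0.96400); u = 663.4·(+0.02824)/0.96400 + 337.9 = 357.3351, v = 632.9·(+0.12838)/0.96400 + 246.9 = 331.1882
M3: Pc = R·M3+t = (-0.13693, +0.04576, +0.87273); u = 663.4·(-0.13693)/0.87273 + 337.9 = 233.8168, v = 632.9·(+0.04576)/0.87273 + 246.9 = 280.0884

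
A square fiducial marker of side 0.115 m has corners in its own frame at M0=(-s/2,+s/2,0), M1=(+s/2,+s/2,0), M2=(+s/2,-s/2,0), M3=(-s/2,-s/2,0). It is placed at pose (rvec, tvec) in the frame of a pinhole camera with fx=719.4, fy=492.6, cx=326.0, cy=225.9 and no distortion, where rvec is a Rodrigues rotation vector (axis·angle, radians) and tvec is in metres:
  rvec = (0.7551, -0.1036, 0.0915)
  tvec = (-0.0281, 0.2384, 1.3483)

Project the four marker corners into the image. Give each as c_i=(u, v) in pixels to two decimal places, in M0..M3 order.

c0=(278.05, 324.93) c1=(337.34, 325.75) c2=(345.55, 300.49) c3=(282.80, 299.34)

Intrinsics K: fx=719.4, fy=492.6, cx=326.0, cy=225.9
Marker side s = 0.115 m; corners in marker frame (Z=0):
  M0 = (-0.0575, +0.0575, 0)
  M1 = (+0.0575, +0.0575, 0)
  M2 = (+0.0575, -0.0575, 0)
  M3 = (-0.0575, -0.0575, 0)
rvec = (0.7551, -0.1036, 0.0915), |rvec| = θ = 0.76765 rad = 43.983°
Rodrigues: sinθ=0.69444, 1−cosθ=0.28045; R = I + sinθ·[k]× + (1−cosθ)·[k]×²:
    [+0.99091 -0.12001 -0.06084]
    [+0.04554 +0.72466 -0.68761]
    [+0.12660 +0.67858 +0.72353]
t = (-0.0281, 0.2384, 1.3483) m
M0: Pc = R·M0+t = (-0.09198, +0.27745, +1.38004); u = 719.4·(-0.09198)/1.38004 + 326.0 = 278.0531, v = 492.6·(+0.27745)/1.38004 + 225.9 = 324.9344
M1: Pc = R·M1+t = (+0.02198, +0.28269, +1.39460); u = 719.4·(+0.02198)/1.39460 + 326.0 = 337.3367, v = 492.6·(+0.28269)/1.39460 + 225.9 = 325.7505
M2: Pc = R·M2+t = (+0.03578, +0.19935, +1.31656); u = 719.4·(+0.03578)/1.31656 + 326.0 = 345.5497, v = 492.6·(+0.19935)/1.31656 + 225.9 = 300.4885
M3: Pc = R·M3+t = (-0.07818, +0.19411, +1.30200); u = 719.4·(-0.07818)/1.30200 + 326.0 = 282.8046, v = 492.6·(+0.19411)/1.30200 + 225.9 = 299.3410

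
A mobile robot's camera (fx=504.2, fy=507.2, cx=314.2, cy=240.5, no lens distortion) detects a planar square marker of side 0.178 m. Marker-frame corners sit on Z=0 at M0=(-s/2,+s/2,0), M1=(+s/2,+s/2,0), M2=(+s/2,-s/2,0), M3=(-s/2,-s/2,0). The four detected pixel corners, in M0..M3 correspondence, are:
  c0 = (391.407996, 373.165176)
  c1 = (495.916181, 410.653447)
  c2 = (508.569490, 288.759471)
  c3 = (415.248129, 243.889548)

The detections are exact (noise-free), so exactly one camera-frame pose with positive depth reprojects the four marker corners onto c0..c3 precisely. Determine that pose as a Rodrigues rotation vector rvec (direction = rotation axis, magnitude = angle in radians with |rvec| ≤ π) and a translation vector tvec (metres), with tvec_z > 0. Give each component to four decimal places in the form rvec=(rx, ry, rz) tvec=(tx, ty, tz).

rvec=(-0.3268, -0.4321, 0.3317) tvec=(0.1937, 0.1180, 0.6915)

Intrinsics K: fx=504.2, fy=507.2, cx=314.2, cy=240.5
Marker side s = 0.178 m; corners in marker frame (Z=0):
  M0 = (-0.0890, +0.0890, 0)
  M1 = (+0.0890, +0.0890, 0)
  M2 = (+0.0890, -0.0890, 0)
  M3 = (-0.0890, -0.0890, 0)
Detected image corners:
  c0 = (391.407996, 373.165176) px
  c1 = (495.916181, 410.653447) px
  c2 = (508.569490, 288.759471) px
  c3 = (415.248129, 243.889548) px
Planar DLT: solve 8×8 A·h = b for H (H[2,2]=1):
  H  [+784.12579 -346.35821 +455.46062]
  H  [+399.47958 +526.31649 +327.02026]
  H  [+0.50783 -0.54169 +1.00000]
B = K⁻¹H; ‖b₁‖=1.446147, ‖b₂‖=1.446147; λ = 2/(‖b₁‖+‖b₂‖) = 0.691493, sign → tz>0 ⇒ λ=+0.691493
r₁ = λ·B[:,0] = (+0.85657,+0.37812,+0.35116); r₂ = λ·B[:,1] = (-0.24160,+0.89517,-0.37457)
r₃ = r₁×r₂ = (-0.45598,+0.23601,+0.85813); SVD([r₁ r₂ r₃]) → R = UVᵀ:
  R  [+0.85657 -0.24160 -0.45598]
  R  [+0.37812 +0.89517 +0.23601]
  R  [+0.35116 -0.37457 +0.85813]
t = (+0.19373, +0.11796, +0.69149) m
tr R = 2.609861; θ = arccos((tr R − 1)/2) = 0.635238 rad = 36.396°
axis k = ((R−Rᵀ)₃₂, (R−Rᵀ)₁₃, (R−Rᵀ)₂₁) / (2 sinθ) = (-0.514505, -0.680140, +0.522202)
rvec = θ·k = (-0.326833, -0.432050, +0.331722)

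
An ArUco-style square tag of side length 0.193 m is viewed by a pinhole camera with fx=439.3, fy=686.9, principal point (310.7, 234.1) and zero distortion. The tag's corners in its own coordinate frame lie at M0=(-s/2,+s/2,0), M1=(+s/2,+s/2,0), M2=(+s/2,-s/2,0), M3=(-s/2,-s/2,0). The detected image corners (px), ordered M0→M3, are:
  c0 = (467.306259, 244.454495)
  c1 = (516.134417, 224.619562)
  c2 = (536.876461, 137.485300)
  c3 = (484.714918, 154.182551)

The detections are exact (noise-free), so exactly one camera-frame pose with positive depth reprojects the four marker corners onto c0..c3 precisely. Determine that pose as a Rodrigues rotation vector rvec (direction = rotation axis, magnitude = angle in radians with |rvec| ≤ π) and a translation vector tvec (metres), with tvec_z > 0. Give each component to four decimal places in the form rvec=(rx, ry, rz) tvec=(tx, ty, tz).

Intrinsics K: fx=439.3, fy=686.9, cx=310.7, cy=234.1
Marker side s = 0.193 m; corners in marker frame (Z=0):
  M0 = (-0.0965, +0.0965, 0)
  M1 = (+0.0965, +0.0965, 0)
  M2 = (+0.0965, -0.0965, 0)
  M3 = (-0.0965, -0.0965, 0)
Detected image corners:
  c0 = (467.306259, 244.454495) px
  c1 = (516.134417, 224.619562) px
  c2 = (536.876461, 137.485300) px
  c3 = (484.714918, 154.182551) px
Planar DLT: solve 8×8 A·h = b for H (H[2,2]=1):
  H  [+399.16360 +124.48237 +501.51783]
  H  [-42.66980 +544.20340 +191.85174]
  H  [+0.27512 +0.44597 +1.00000]
B = K⁻¹H; ‖b₁‖=0.780938, ‖b₂‖=0.780938; λ = 2/(‖b₁‖+‖b₂‖) = 1.280511, sign → tz>0 ⇒ λ=+1.280511
r₁ = λ·B[:,0] = (+0.91436,-0.19961,+0.35229); r₂ = λ·B[:,1] = (-0.04105,+0.81987,+0.57107)
r₃ = r₁×r₂ = (-0.40282,-0.53663,+0.74146); SVD([r₁ r₂ r₃]) → R = UVᵀ:
  R  [+0.91436 -0.04105 -0.40282]
  R  [-0.19961 +0.81987 -0.53663]
  R  [+0.35229 +0.57107 +0.74146]
t = (+0.55621, -0.07876, +1.28051) m
tr R = 2.475693; θ = arccos((tr R − 1)/2) = 0.740922 rad = 42.452°
axis k = ((R−Rᵀ)₃₂, (R−Rᵀ)₁₃, (R−Rᵀ)₂₁) / (2 sinθ) = (+0.820556, -0.559367, -0.117458)
rvec = θ·k = (+0.607968, -0.414447, -0.087027)

rvec=(0.6080, -0.4144, -0.0870) tvec=(0.5562, -0.0788, 1.2805)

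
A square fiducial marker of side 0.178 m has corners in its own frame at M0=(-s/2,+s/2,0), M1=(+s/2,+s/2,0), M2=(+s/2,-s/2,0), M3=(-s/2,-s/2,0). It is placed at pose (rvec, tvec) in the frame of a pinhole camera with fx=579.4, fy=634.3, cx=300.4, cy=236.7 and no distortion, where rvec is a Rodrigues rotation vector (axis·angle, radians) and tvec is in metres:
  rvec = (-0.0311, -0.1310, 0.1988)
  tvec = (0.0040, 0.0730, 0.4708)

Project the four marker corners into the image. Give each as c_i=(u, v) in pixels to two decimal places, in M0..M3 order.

Intrinsics K: fx=579.4, fy=634.3, cx=300.4, cy=236.7
Marker side s = 0.178 m; corners in marker frame (Z=0):
  M0 = (-0.0890, +0.0890, 0)
  M1 = (+0.0890, +0.0890, 0)
  M2 = (+0.0890, -0.0890, 0)
  M3 = (-0.0890, -0.0890, 0)
rvec = (-0.0311, -0.1310, 0.1988), |rvec| = θ = 0.24010 rad = 13.757°
Rodrigues: sinθ=0.23780, 1−cosθ=0.02869; R = I + sinθ·[k]× + (1−cosθ)·[k]×²:
    [+0.97179 -0.19487 -0.13282]
    [+0.19892 +0.97985 +0.01784]
    [+0.12667 -0.04376 +0.99098]
t = (0.0040, 0.0730, 0.4708) m
M0: Pc = R·M0+t = (-0.09983, +0.14250, +0.45563); u = 579.4·(-0.09983)/0.45563 + 300.4 = 173.4483, v = 634.3·(+0.14250)/0.45563 + 236.7 = 435.0828
M1: Pc = R·M1+t = (+0.07315, +0.17791, +0.47818); u = 579.4·(+0.07315)/0.47818 + 300.4 = 389.0302, v = 634.3·(+0.17791)/0.47818 + 236.7 = 472.6974
M2: Pc = R·M2+t = (+0.10783, +0.00350, +0.48597); u = 579.4·(+0.10783)/0.48597 + 300.4 = 428.9649, v = 634.3·(+0.00350)/0.48597 + 236.7 = 241.2647
M3: Pc = R·M3+t = (-0.06515, -0.03191, +0.46342); u = 579.4·(-0.06515)/0.46342 + 300.4 = 218.9496, v = 634.3·(-0.03191)/0.46342 + 236.7 = 193.0223

c0=(173.45, 435.08) c1=(389.03, 472.70) c2=(428.96, 241.26) c3=(218.95, 193.02)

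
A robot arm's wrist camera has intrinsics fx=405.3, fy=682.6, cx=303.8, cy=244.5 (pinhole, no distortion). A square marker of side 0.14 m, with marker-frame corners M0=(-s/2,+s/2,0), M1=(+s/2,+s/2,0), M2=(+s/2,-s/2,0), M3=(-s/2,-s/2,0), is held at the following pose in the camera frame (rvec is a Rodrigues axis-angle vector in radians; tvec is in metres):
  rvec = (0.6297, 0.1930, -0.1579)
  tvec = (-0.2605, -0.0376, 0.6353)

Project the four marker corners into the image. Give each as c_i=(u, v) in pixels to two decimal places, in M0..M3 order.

Intrinsics K: fx=405.3, fy=682.6, cx=303.8, cy=244.5
Marker side s = 0.14 m; corners in marker frame (Z=0):
  M0 = (-0.0700, +0.0700, 0)
  M1 = (+0.0700, +0.0700, 0)
  M2 = (+0.0700, -0.0700, 0)
  M3 = (-0.0700, -0.0700, 0)
rvec = (0.6297, 0.1930, -0.1579), |rvec| = θ = 0.67728 rad = 38.805°
Rodrigues: sinθ=0.62667, 1−cosθ=0.22072; R = I + sinθ·[k]× + (1−cosθ)·[k]×²:
    [+0.97008 +0.20458 +0.13074]
    [-0.08762 +0.79721 -0.59731]
    [-0.22642 +0.56799 +0.79128]
t = (-0.2605, -0.0376, 0.6353) m
M0: Pc = R·M0+t = (-0.31408, +0.02434, +0.69091); u = 405.3·(-0.31408)/0.69091 + 303.8 = 119.5519, v = 682.6·(+0.02434)/0.69091 + 244.5 = 268.5454
M1: Pc = R·M1+t = (-0.17827, +0.01207, +0.65921); u = 405.3·(-0.17827)/0.65921 + 303.8 = 194.1924, v = 682.6·(+0.01207)/0.65921 + 244.5 = 256.9990
M2: Pc = R·M2+t = (-0.20692, -0.09954, +0.57969); u = 405.3·(-0.20692)/0.57969 + 303.8 = 159.1322, v = 682.6·(-0.09954)/0.57969 + 244.5 = 127.2916
M3: Pc = R·M3+t = (-0.34273, -0.08727, +0.61139); u = 405.3·(-0.34273)/0.61139 + 303.8 = 76.6016, v = 682.6·(-0.08727)/0.61139 + 244.5 = 147.0647

c0=(119.55, 268.55) c1=(194.19, 257.00) c2=(159.13, 127.29) c3=(76.60, 147.06)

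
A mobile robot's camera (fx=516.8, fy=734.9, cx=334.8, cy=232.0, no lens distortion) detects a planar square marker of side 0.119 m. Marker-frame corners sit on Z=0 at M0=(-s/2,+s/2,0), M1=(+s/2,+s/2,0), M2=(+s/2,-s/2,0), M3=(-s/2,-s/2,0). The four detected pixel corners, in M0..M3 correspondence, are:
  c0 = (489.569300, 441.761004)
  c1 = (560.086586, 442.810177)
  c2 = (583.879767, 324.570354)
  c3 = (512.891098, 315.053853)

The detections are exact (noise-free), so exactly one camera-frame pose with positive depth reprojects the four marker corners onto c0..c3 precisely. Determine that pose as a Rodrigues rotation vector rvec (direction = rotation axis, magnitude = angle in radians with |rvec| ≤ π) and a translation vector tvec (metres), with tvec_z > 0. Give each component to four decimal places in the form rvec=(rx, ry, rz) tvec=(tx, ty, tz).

Intrinsics K: fx=516.8, fy=734.9, cx=334.8, cy=232.0
Marker side s = 0.119 m; corners in marker frame (Z=0):
  M0 = (-0.0595, +0.0595, 0)
  M1 = (+0.0595, +0.0595, 0)
  M2 = (+0.0595, -0.0595, 0)
  M3 = (-0.0595, -0.0595, 0)
Detected image corners:
  c0 = (489.569300, 441.761004) px
  c1 = (560.086586, 442.810177) px
  c2 = (583.879767, 324.570354) px
  c3 = (512.891098, 315.053853) px
Planar DLT: solve 8×8 A·h = b for H (H[2,2]=1):
  H  [+900.59735 -66.08158 +537.63493]
  H  [+261.21129 +1121.67877 +382.03442]
  H  [+0.57037 +0.24589 +1.00000]
B = K⁻¹H; ‖b₁‖=1.497193, ‖b₂‖=1.497193; λ = 2/(‖b₁‖+‖b₂‖) = 0.667916, sign → tz>0 ⇒ λ=+0.667916
r₁ = λ·B[:,0] = (+0.91714,+0.11714,+0.38096); r₂ = λ·B[:,1] = (-0.19180,+0.96759,+0.16424)
r₃ = r₁×r₂ = (-0.34937,-0.22370,+0.90989); SVD([r₁ r₂ r₃]) → R = UVᵀ:
  R  [+0.91714 -0.19180 -0.34937]
  R  [+0.11714 +0.96759 -0.22370]
  R  [+0.38096 +0.16424 +0.90989]
t = (+0.26215, +0.13636, +0.66792) m
tr R = 2.794625; θ = arccos((tr R − 1)/2) = 0.457154 rad = 26.193°
axis k = ((R−Rᵀ)₃₂, (R−Rᵀ)₁₃, (R−Rᵀ)₂₁) / (2 sinθ) = (+0.439437, -0.827299, +0.349958)
rvec = θ·k = (+0.200891, -0.378203, +0.159985)

rvec=(0.2009, -0.3782, 0.1600) tvec=(0.2621, 0.1364, 0.6679)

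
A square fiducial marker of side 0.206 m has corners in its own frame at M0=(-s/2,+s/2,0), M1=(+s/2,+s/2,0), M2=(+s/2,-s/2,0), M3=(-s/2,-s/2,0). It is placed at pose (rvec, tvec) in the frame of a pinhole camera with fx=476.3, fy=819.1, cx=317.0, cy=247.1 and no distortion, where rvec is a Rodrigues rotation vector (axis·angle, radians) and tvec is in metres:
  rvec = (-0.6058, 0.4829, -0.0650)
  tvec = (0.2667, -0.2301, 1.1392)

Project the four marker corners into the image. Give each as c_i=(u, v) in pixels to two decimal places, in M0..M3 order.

Intrinsics K: fx=476.3, fy=819.1, cx=317.0, cy=247.1
Marker side s = 0.206 m; corners in marker frame (Z=0):
  M0 = (-0.1030, +0.1030, 0)
  M1 = (+0.1030, +0.1030, 0)
  M2 = (+0.1030, -0.1030, 0)
  M3 = (-0.1030, -0.1030, 0)
rvec = (-0.6058, 0.4829, -0.0650), |rvec| = θ = 0.77744 rad = 44.544°
Rodrigues: sinθ=0.70146, 1−cosθ=0.28729; R = I + sinθ·[k]× + (1−cosθ)·[k]×²:
    [+0.88715 -0.08040 +0.45442]
    [-0.19770 +0.82355 +0.53167]
    [-0.41699 -0.56151 +0.71472]
t = (0.2667, -0.2301, 1.1392) m
M0: Pc = R·M0+t = (+0.16704, -0.12491, +1.12431); u = 476.3·(+0.16704)/1.12431 + 317.0 = 387.7650, v = 819.1·(-0.12491)/1.12431 + 247.1 = 156.0980
M1: Pc = R·M1+t = (+0.34980, -0.16564, +1.03841); u = 476.3·(+0.34980)/1.03841 + 317.0 = 477.4440, v = 819.1·(-0.16564)/1.03841 + 247.1 = 116.4459
M2: Pc = R·M2+t = (+0.36636, -0.33529, +1.15409); u = 476.3·(+0.36636)/1.15409 + 317.0 = 468.1987, v = 819.1·(-0.33529)/1.15409 + 247.1 = 9.1324
M3: Pc = R·M3+t = (+0.18360, -0.29456, +1.23999); u = 476.3·(+0.18360)/1.23999 + 317.0 = 387.5258, v = 819.1·(-0.29456)/1.23999 + 247.1 = 52.5198

c0=(387.77, 156.10) c1=(477.44, 116.45) c2=(468.20, 9.13) c3=(387.53, 52.52)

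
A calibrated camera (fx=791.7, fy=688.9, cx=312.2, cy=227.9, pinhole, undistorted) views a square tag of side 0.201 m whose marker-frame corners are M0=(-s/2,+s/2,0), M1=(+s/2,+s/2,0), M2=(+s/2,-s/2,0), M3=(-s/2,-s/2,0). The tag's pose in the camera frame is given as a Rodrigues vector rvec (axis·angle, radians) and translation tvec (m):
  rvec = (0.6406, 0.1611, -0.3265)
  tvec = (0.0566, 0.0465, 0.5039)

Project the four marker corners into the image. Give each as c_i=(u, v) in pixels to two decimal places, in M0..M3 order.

Intrinsics K: fx=791.7, fy=688.9, cx=312.2, cy=227.9
Marker side s = 0.201 m; corners in marker frame (Z=0):
  M0 = (-0.1005, +0.1005, 0)
  M1 = (+0.1005, +0.1005, 0)
  M2 = (+0.1005, -0.1005, 0)
  M3 = (-0.1005, -0.1005, 0)
rvec = (0.6406, 0.1611, -0.3265), |rvec| = θ = 0.73683 rad = 42.217°
Rodrigues: sinθ=0.67195, 1−cosθ=0.25940; R = I + sinθ·[k]× + (1−cosθ)·[k]×²:
    [+0.93667 +0.34706 +0.04698]
    [-0.24844 +0.75300 -0.60932]
    [-0.24684 +0.55906 +0.79153]
t = (0.0566, 0.0465, 0.5039) m
M0: Pc = R·M0+t = (-0.00266, +0.14714, +0.58489); u = 791.7·(-0.00266)/0.58489 + 312.2 = 308.6049, v = 688.9·(+0.14714)/0.58489 + 227.9 = 401.2103
M1: Pc = R·M1+t = (+0.18561, +0.09721, +0.53528); u = 791.7·(+0.18561)/0.53528 + 312.2 = 586.7319, v = 688.9·(+0.09721)/0.53528 + 227.9 = 353.0067
M2: Pc = R·M2+t = (+0.11586, -0.05414, +0.42291); u = 791.7·(+0.11586)/0.42291 + 312.2 = 529.0874, v = 688.9·(-0.05414)/0.42291 + 227.9 = 139.7002
M3: Pc = R·M3+t = (-0.07241, -0.00421, +0.47252); u = 791.7·(-0.07241)/0.47252 + 312.2 = 190.8720, v = 688.9·(-0.00421)/0.47252 + 227.9 = 221.7647

c0=(308.60, 401.21) c1=(586.73, 353.01) c2=(529.09, 139.70) c3=(190.87, 221.76)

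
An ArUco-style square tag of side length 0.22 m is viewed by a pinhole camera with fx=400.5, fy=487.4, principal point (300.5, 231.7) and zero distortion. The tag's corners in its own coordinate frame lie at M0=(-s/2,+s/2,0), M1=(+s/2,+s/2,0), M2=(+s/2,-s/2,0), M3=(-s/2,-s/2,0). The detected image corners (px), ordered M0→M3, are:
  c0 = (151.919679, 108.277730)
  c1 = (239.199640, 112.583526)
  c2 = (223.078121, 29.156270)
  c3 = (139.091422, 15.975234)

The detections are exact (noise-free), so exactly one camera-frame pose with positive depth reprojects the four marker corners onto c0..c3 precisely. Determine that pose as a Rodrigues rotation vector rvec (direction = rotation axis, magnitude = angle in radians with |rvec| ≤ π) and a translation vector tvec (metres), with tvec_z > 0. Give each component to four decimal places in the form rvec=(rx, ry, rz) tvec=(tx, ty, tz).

Intrinsics K: fx=400.5, fy=487.4, cx=300.5, cy=231.7
Marker side s = 0.22 m; corners in marker frame (Z=0):
  M0 = (-0.1100, +0.1100, 0)
  M1 = (+0.1100, +0.1100, 0)
  M2 = (+0.1100, -0.1100, 0)
  M3 = (-0.1100, -0.1100, 0)
Detected image corners:
  c0 = (151.919679, 108.277730) px
  c1 = (239.199640, 112.583526) px
  c2 = (223.078121, 29.156270) px
  c3 = (139.091422, 15.975234) px
Planar DLT: solve 8×8 A·h = b for H (H[2,2]=1):
  H  [+480.30790 +17.84497 +190.40061]
  H  [+72.54309 +381.23792 +65.49058]
  H  [+0.48468 -0.25674 +1.00000]
B = K⁻¹H; ‖b₁‖=0.969438, ‖b₂‖=0.969438; λ = 2/(‖b₁‖+‖b₂‖) = 1.031525, sign → tz>0 ⇒ λ=+1.031525
r₁ = λ·B[:,0] = (+0.86195,-0.08414,+0.49996); r₂ = λ·B[:,1] = (+0.24467,+0.93274,-0.26483)
r₃ = r₁×r₂ = (-0.44405,+0.35059,+0.82456); SVD([r₁ r₂ r₃]) → R = UVᵀ:
  R  [+0.86195 +0.24467 -0.44405]
  R  [-0.08414 +0.93274 +0.35059]
  R  [+0.49996 -0.26483 +0.82456]
t = (-0.28357, -0.35176, +1.03153) m
tr R = 2.619250; θ = arccos((tr R − 1)/2) = 0.627284 rad = 35.941°
axis k = ((R−Rᵀ)₃₂, (R−Rᵀ)₁₃, (R−Rᵀ)₂₁) / (2 sinθ) = (-0.524257, -0.804175, -0.280102)
rvec = θ·k = (-0.328858, -0.504446, -0.175703)

rvec=(-0.3289, -0.5044, -0.1757) tvec=(-0.2836, -0.3518, 1.0315)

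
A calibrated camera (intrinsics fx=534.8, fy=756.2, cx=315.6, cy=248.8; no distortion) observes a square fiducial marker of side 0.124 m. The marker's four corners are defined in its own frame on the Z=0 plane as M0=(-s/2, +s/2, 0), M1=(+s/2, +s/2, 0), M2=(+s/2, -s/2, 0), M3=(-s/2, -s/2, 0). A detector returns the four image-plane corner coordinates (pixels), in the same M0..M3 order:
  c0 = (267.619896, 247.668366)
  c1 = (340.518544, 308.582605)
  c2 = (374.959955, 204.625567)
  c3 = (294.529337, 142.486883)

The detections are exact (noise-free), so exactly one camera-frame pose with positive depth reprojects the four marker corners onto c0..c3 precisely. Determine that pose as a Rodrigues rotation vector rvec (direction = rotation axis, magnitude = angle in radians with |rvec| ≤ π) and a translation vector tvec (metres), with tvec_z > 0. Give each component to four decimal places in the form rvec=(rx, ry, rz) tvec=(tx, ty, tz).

Intrinsics K: fx=534.8, fy=756.2, cx=315.6, cy=248.8
Marker side s = 0.124 m; corners in marker frame (Z=0):
  M0 = (-0.0620, +0.0620, 0)
  M1 = (+0.0620, +0.0620, 0)
  M2 = (+0.0620, -0.0620, 0)
  M3 = (-0.0620, -0.0620, 0)
Detected image corners:
  c0 = (267.619896, 247.668366) px
  c1 = (340.518544, 308.582605) px
  c2 = (374.959955, 204.625567) px
  c3 = (294.529337, 142.486883) px
Planar DLT: solve 8×8 A·h = b for H (H[2,2]=1):
  H  [+520.88701 -32.20487 +318.05286]
  H  [+428.01894 +995.13611 +227.44501]
  H  [-0.30090 +0.67190 +1.00000]
B = K⁻¹H; ‖b₁‖=1.363404, ‖b₂‖=1.363404; λ = 2/(‖b₁‖+‖b₂‖) = 0.733458, sign → tz>0 ⇒ λ=+0.733458
r₁ = λ·B[:,0] = (+0.84462,+0.48776,-0.22070); r₂ = λ·B[:,1] = (-0.33499,+0.80307,+0.49281)
r₃ = r₁×r₂ = (+0.41761,-0.34231,+0.84168); SVD([r₁ r₂ r₃]) → R = UVᵀ:
  R  [+0.84462 -0.33499 +0.41761]
  R  [+0.48776 +0.80307 -0.34231]
  R  [-0.22070 +0.49281 +0.84168]
t = (+0.00336, -0.02071, +0.73346) m
tr R = 2.489365; θ = arccos((tr R − 1)/2) = 0.730737 rad = 41.868°
axis k = ((R−Rᵀ)₃₂, (R−Rᵀ)₁₃, (R−Rᵀ)₂₁) / (2 sinθ) = (+0.625635, +0.478196, +0.616368)
rvec = θ·k = (+0.457175, +0.349435, +0.450403)

rvec=(0.4572, 0.3494, 0.4504) tvec=(0.0034, -0.0207, 0.7335)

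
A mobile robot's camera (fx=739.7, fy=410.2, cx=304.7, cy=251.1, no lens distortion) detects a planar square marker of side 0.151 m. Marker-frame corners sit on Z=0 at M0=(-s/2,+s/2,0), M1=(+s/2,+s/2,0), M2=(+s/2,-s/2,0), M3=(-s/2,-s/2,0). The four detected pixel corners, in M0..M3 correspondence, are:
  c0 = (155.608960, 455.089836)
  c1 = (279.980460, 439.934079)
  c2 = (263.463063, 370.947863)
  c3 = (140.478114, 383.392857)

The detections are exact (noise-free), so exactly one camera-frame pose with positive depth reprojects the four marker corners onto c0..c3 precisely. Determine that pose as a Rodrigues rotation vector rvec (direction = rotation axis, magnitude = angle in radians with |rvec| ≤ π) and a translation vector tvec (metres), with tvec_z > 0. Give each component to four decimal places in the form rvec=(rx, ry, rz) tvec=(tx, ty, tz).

rvec=(-0.1086, -0.2069, -0.1301) tvec=(-0.1142, 0.3532, 0.9008)

Intrinsics K: fx=739.7, fy=410.2, cx=304.7, cy=251.1
Marker side s = 0.151 m; corners in marker frame (Z=0):
  M0 = (-0.0755, +0.0755, 0)
  M1 = (+0.0755, +0.0755, 0)
  M2 = (+0.0755, -0.0755, 0)
  M3 = (-0.0755, -0.0755, 0)
Detected image corners:
  c0 = (155.608960, 455.089836) px
  c1 = (279.980460, 439.934079) px
  c2 = (263.463063, 370.947863) px
  c3 = (140.478114, 383.392857) px
Planar DLT: solve 8×8 A·h = b for H (H[2,2]=1):
  H  [+868.29571 +82.99021 +210.91639]
  H  [+5.47614 +422.68015 +411.94195]
  H  [+0.23475 -0.10428 +1.00000]
B = K⁻¹H; ‖b₁‖=1.110112, ‖b₂‖=1.110112; λ = 2/(‖b₁‖+‖b₂‖) = 0.900810, sign → tz>0 ⇒ λ=+0.900810
r₁ = λ·B[:,0] = (+0.97031,-0.11742,+0.21147); r₂ = λ·B[:,1] = (+0.13976,+0.98572,-0.09394)
r₃ = r₁×r₂ = (-0.19742,+0.12070,+0.97286); SVD([r₁ r₂ r₃]) → R = UVᵀ:
  R  [+0.97031 +0.13976 -0.19742]
  R  [-0.11742 +0.98572 +0.12070]
  R  [+0.21147 -0.09394 +0.97286]
t = (-0.11421, +0.35321, +0.90081) m
tr R = 2.928885; θ = arccos((tr R − 1)/2) = 0.267470 rad = 15.325°
axis k = ((R−Rᵀ)₃₂, (R−Rᵀ)₁₃, (R−Rᵀ)₂₁) / (2 sinθ) = (-0.406064, -0.773550, -0.486551)
rvec = θ·k = (-0.108610, -0.206902, -0.130138)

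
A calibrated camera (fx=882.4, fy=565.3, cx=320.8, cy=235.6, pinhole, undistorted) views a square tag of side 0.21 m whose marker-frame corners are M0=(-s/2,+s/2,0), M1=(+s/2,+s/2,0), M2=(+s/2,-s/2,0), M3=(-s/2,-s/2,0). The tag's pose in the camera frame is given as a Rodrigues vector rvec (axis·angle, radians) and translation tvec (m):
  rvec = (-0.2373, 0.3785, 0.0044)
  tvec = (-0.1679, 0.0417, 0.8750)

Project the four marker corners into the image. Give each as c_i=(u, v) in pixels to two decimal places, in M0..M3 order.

Intrinsics K: fx=882.4, fy=565.3, cx=320.8, cy=235.6
Marker side s = 0.21 m; corners in marker frame (Z=0):
  M0 = (-0.1050, +0.1050, 0)
  M1 = (+0.1050, +0.1050, 0)
  M2 = (+0.1050, -0.1050, 0)
  M3 = (-0.1050, -0.1050, 0)
rvec = (-0.2373, 0.3785, 0.0044), |rvec| = θ = 0.44676 rad = 25.597°
Rodrigues: sinθ=0.43204, 1−cosθ=0.09815; R = I + sinθ·[k]× + (1−cosθ)·[k]×²:
    [+0.92954 -0.04842 +0.36552]
    [-0.03991 +0.97230 +0.23030]
    [-0.36655 -0.22867 +0.90186]
t = (-0.1679, 0.0417, 0.8750) m
M0: Pc = R·M0+t = (-0.27059, +0.14798, +0.88948); u = 882.4·(-0.27059)/0.88948 + 320.8 = 52.3667, v = 565.3·(+0.14798)/0.88948 + 235.6 = 329.6489
M1: Pc = R·M1+t = (-0.07538, +0.13960, +0.81250); u = 882.4·(-0.07538)/0.81250 + 320.8 = 238.9327, v = 565.3·(+0.13960)/0.81250 + 235.6 = 332.7274
M2: Pc = R·M2+t = (-0.06521, -0.06458, +0.86052); u = 882.4·(-0.06521)/0.86052 + 320.8 = 253.9284, v = 565.3·(-0.06458)/0.86052 + 235.6 = 193.1742
M3: Pc = R·M3+t = (-0.26042, -0.05620, +0.93750); u = 882.4·(-0.26042)/0.93750 + 320.8 = 75.6872, v = 565.3·(-0.05620)/0.93750 + 235.6 = 201.7116

c0=(52.37, 329.65) c1=(238.93, 332.73) c2=(253.93, 193.17) c3=(75.69, 201.71)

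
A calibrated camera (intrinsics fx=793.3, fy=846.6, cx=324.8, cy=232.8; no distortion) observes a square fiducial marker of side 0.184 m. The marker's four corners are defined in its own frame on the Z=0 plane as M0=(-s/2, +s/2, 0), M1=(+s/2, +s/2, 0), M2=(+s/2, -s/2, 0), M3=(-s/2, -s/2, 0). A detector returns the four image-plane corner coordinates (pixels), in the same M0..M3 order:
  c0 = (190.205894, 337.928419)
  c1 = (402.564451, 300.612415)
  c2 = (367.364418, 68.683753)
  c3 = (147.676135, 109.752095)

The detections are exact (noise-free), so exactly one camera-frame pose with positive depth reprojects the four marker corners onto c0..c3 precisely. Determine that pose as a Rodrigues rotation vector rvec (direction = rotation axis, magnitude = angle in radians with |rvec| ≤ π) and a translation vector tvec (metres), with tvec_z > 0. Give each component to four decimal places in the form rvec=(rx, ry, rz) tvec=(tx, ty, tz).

Intrinsics K: fx=793.3, fy=846.6, cx=324.8, cy=232.8
Marker side s = 0.184 m; corners in marker frame (Z=0):
  M0 = (-0.0920, +0.0920, 0)
  M1 = (+0.0920, +0.0920, 0)
  M2 = (+0.0920, -0.0920, 0)
  M3 = (-0.0920, -0.0920, 0)
Detected image corners:
  c0 = (190.205894, 337.928419) px
  c1 = (402.564451, 300.612415) px
  c2 = (367.364418, 68.683753) px
  c3 = (147.676135, 109.752095) px
Planar DLT: solve 8×8 A·h = b for H (H[2,2]=1):
  H  [+1158.30539 +265.16185 +276.74847]
  H  [-224.15992 +1289.93696 +206.40143]
  H  [-0.05553 +0.19439 +1.00000]
B = K⁻¹H; ‖b₁‖=1.504715, ‖b₂‖=1.504715; λ = 2/(‖b₁‖+‖b₂‖) = 0.664578, sign → tz>0 ⇒ λ=+0.664578
r₁ = λ·B[:,0] = (+0.98547,-0.16582,-0.03690); r₂ = λ·B[:,1] = (+0.16924,+0.97707,+0.12919)
r₃ = r₁×r₂ = (+0.01463,-0.13356,+0.99093); SVD([r₁ r₂ r₃]) → R = UVᵀ:
  R  [+0.98547 +0.16924 +0.01463]
  R  [-0.16582 +0.97707 -0.13356]
  R  [-0.03690 +0.12919 +0.99093]
t = (-0.04025, -0.02072, +0.66458) m
tr R = 2.953469; θ = arccos((tr R − 1)/2) = 0.216130 rad = 12.383°
axis k = ((R−Rᵀ)₃₂, (R−Rᵀ)₁₃, (R−Rᵀ)₂₁) / (2 sinθ) = (+0.612604, +0.120162, -0.781202)
rvec = θ·k = (+0.132402, +0.025971, -0.168841)

rvec=(0.1324, 0.0260, -0.1688) tvec=(-0.0403, -0.0207, 0.6646)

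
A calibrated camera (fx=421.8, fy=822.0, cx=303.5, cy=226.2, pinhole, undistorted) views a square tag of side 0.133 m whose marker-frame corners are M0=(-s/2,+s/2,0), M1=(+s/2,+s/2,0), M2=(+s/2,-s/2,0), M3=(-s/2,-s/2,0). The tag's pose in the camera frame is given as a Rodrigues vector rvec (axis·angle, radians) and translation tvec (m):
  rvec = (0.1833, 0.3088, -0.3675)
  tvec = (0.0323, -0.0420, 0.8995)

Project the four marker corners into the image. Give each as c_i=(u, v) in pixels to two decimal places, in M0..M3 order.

c0=(302.82, 262.07) c1=(359.00, 223.86) c2=(335.55, 108.48) c3=(279.52, 152.87)

Intrinsics K: fx=421.8, fy=822.0, cx=303.5, cy=226.2
Marker side s = 0.133 m; corners in marker frame (Z=0):
  M0 = (-0.0665, +0.0665, 0)
  M1 = (+0.0665, +0.0665, 0)
  M2 = (+0.0665, -0.0665, 0)
  M3 = (-0.0665, -0.0665, 0)
rvec = (0.1833, 0.3088, -0.3675), |rvec| = θ = 0.51382 rad = 29.440°
Rodrigues: sinθ=0.49151, 1−cosθ=0.12913; R = I + sinθ·[k]× + (1−cosθ)·[k]×²:
    [+0.88731 +0.37923 +0.26244]
    [-0.32386 +0.91751 -0.23084]
    [-0.32834 +0.11984 +0.93693]
t = (0.0323, -0.0420, 0.8995) m
M0: Pc = R·M0+t = (-0.00149, +0.04055, +0.92930); u = 421.8·(-0.00149)/0.92930 + 303.5 = 302.8249, v = 822.0·(+0.04055)/0.92930 + 226.2 = 262.0687
M1: Pc = R·M1+t = (+0.11652, -0.00252, +0.88563); u = 421.8·(+0.11652)/0.88563 + 303.5 = 358.9969, v = 822.0·(-0.00252)/0.88563 + 226.2 = 223.8592
M2: Pc = R·M2+t = (+0.06609, -0.12455, +0.86970); u = 421.8·(+0.06609)/0.86970 + 303.5 = 335.5521, v = 822.0·(-0.12455)/0.86970 + 226.2 = 108.4797
M3: Pc = R·M3+t = (-0.05192, -0.08148, +0.91337); u = 421.8·(-0.05192)/0.91337 + 303.5 = 279.5209, v = 822.0·(-0.08148)/0.91337 + 226.2 = 152.8724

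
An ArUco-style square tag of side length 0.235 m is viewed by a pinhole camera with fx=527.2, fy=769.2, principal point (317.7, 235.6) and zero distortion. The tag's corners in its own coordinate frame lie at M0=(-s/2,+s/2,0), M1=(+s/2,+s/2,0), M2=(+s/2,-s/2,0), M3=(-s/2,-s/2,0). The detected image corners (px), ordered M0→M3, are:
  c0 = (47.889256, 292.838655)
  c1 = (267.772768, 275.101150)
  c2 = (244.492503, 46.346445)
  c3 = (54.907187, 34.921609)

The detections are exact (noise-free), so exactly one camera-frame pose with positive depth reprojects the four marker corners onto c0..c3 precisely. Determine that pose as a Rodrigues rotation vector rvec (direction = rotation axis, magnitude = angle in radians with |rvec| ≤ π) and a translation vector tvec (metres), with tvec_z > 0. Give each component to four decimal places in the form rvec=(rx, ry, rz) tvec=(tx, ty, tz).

rvec=(-0.4541, -0.3106, -0.1121) tvec=(-0.1911, -0.0684, 0.6367)

Intrinsics K: fx=527.2, fy=769.2, cx=317.7, cy=235.6
Marker side s = 0.235 m; corners in marker frame (Z=0):
  M0 = (-0.1175, +0.1175, 0)
  M1 = (+0.1175, +0.1175, 0)
  M2 = (+0.1175, -0.1175, 0)
  M3 = (-0.1175, -0.1175, 0)
Detected image corners:
  c0 = (47.889256, 292.838655) px
  c1 = (267.772768, 275.101150) px
  c2 = (244.492503, 46.346445) px
  c3 = (54.907187, 34.921609) px
Planar DLT: solve 8×8 A·h = b for H (H[2,2]=1):
  H  [+943.41012 -61.49472 +159.48777]
  H  [+72.70732 +926.37501 +152.92151]
  H  [+0.50155 -0.64965 +1.00000]
B = K⁻¹H; ‖b₁‖=1.570637, ‖b₂‖=1.570637; λ = 2/(‖b₁‖+‖b₂‖) = 0.636684, sign → tz>0 ⇒ λ=+0.636684
r₁ = λ·B[:,0] = (+0.94690,-0.03763,+0.31933); r₂ = λ·B[:,1] = (+0.17499,+0.89347,-0.41362)
r₃ = r₁×r₂ = (-0.26975,+0.44754,+0.85261); SVD([r₁ r₂ r₃]) → R = UVᵀ:
  R  [+0.94690 +0.17499 -0.26975]
  R  [-0.03763 +0.89347 +0.44754]
  R  [+0.31933 -0.41362 +0.85261]
t = (-0.19107, -0.06843, +0.63668) m
tr R = 2.692979; θ = arccos((tr R − 1)/2) = 0.561439 rad = 32.168°
axis k = ((R−Rᵀ)₃₂, (R−Rᵀ)₁₃, (R−Rᵀ)₂₁) / (2 sinθ) = (-0.808750, -0.553220, -0.199677)
rvec = θ·k = (-0.454064, -0.310600, -0.112107)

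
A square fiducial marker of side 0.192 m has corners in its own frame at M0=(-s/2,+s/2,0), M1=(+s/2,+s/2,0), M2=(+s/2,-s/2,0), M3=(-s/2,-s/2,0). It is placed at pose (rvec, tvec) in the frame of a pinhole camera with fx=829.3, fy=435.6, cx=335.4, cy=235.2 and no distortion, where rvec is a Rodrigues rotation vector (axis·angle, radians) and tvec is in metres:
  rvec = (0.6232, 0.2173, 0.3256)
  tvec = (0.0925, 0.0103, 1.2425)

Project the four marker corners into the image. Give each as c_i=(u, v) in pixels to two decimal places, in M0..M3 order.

Intrinsics K: fx=829.3, fy=435.6, cx=335.4, cy=235.2
Marker side s = 0.192 m; corners in marker frame (Z=0):
  M0 = (-0.0960, +0.0960, 0)
  M1 = (+0.0960, +0.0960, 0)
  M2 = (+0.0960, -0.0960, 0)
  M3 = (-0.0960, -0.0960, 0)
rvec = (0.6232, 0.2173, 0.3256), |rvec| = θ = 0.73594 rad = 42.166°
Rodrigues: sinθ=0.67129, 1−cosθ=0.25880; R = I + sinθ·[k]× + (1−cosθ)·[k]×²:
    [+0.92678 -0.23228 +0.29517]
    [+0.36170 +0.76376 -0.53464]
    [-0.10125 +0.60226 +0.79186]
t = (0.0925, 0.0103, 1.2425) m
M0: Pc = R·M0+t = (-0.01877, +0.04890, +1.31004); u = 829.3·(-0.01877)/1.31004 + 335.4 = 323.5178, v = 435.6·(+0.04890)/1.31004 + 235.2 = 251.4589
M1: Pc = R·M1+t = (+0.15917, +0.11834, +1.29060); u = 829.3·(+0.15917)/1.29060 + 335.4 = 437.6789, v = 435.6·(+0.11834)/1.29060 + 235.2 = 275.1435
M2: Pc = R·M2+t = (+0.20377, -0.02830, +1.17496); u = 829.3·(+0.20377)/1.17496 + 335.4 = 479.2228, v = 435.6·(-0.02830)/1.17496 + 235.2 = 224.7091
M3: Pc = R·M3+t = (+0.02583, -0.09774, +1.19440); u = 829.3·(+0.02583)/1.19440 + 335.4 = 353.3333, v = 435.6·(-0.09774)/1.19440 + 235.2 = 199.5525

c0=(323.52, 251.46) c1=(437.68, 275.14) c2=(479.22, 224.71) c3=(353.33, 199.55)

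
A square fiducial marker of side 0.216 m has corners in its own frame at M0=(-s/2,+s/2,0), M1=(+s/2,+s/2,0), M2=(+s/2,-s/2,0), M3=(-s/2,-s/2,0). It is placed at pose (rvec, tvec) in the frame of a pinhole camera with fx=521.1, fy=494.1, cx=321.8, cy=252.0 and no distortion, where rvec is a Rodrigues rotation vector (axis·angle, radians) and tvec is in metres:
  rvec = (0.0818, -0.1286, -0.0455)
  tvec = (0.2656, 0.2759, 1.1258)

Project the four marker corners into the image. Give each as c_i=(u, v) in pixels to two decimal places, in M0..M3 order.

Intrinsics K: fx=521.1, fy=494.1, cx=321.8, cy=252.0
Marker side s = 0.216 m; corners in marker frame (Z=0):
  M0 = (-0.1080, +0.1080, 0)
  M1 = (+0.1080, +0.1080, 0)
  M2 = (+0.1080, -0.1080, 0)
  M3 = (-0.1080, -0.1080, 0)
rvec = (0.0818, -0.1286, -0.0455), |rvec| = θ = 0.15906 rad = 9.113°
Rodrigues: sinθ=0.15839, 1−cosθ=0.01262; R = I + sinθ·[k]× + (1−cosθ)·[k]×²:
    [+0.99072 +0.04006 -0.12992]
    [-0.05056 +0.99563 -0.07854]
    [+0.12620 +0.08438 +0.98841]
t = (0.2656, 0.2759, 1.1258) m
M0: Pc = R·M0+t = (+0.16293, +0.38889, +1.12128); u = 521.1·(+0.16293)/1.12128 + 321.8 = 397.5190, v = 494.1·(+0.38889)/1.12128 + 252.0 = 423.3659
M1: Pc = R·M1+t = (+0.37692, +0.37797, +1.14854); u = 521.1·(+0.37692)/1.14854 + 321.8 = 492.8124, v = 494.1·(+0.37797)/1.14854 + 252.0 = 414.6008
M2: Pc = R·M2+t = (+0.36827, +0.16291, +1.13032); u = 521.1·(+0.36827)/1.13032 + 321.8 = 491.5806, v = 494.1·(+0.16291)/1.13032 + 252.0 = 323.2143
M3: Pc = R·M3+t = (+0.15428, +0.17383, +1.10306); u = 521.1·(+0.15428)/1.10306 + 321.8 = 394.6823, v = 494.1·(+0.17383)/1.10306 + 252.0 = 329.8659

c0=(397.52, 423.37) c1=(492.81, 414.60) c2=(491.58, 323.21) c3=(394.68, 329.87)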